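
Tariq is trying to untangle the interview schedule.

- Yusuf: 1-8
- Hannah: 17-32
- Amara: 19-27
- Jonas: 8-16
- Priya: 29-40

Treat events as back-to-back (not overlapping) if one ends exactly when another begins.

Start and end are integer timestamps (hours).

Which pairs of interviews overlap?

Sorted by start: Yusuf, Jonas, Hannah, Amara, Priya.
Jonas starts exactly when Yusuf ends (back-to-back, no overlap); Yusuf is clear from here.
Hannah starts after Jonas ends; Jonas is clear from here.
Amara starts before Hannah ends → Hannah and Amara overlap.
Priya starts before Hannah ends → Hannah and Priya overlap.
Priya starts after Amara ends.

Amara & Hannah, Hannah & Priya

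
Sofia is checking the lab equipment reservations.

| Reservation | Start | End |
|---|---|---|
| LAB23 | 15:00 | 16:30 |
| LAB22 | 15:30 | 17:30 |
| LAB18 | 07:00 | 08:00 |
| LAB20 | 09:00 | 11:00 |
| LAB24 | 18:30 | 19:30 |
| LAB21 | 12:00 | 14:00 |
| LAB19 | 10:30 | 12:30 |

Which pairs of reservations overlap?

LAB19 & LAB20, LAB19 & LAB21, LAB22 & LAB23

Sorted by start: LAB18, LAB20, LAB19, LAB21, LAB23, LAB22, LAB24.
LAB20 starts after LAB18 ends, so nothing later overlaps LAB18 either.
LAB19 starts before LAB20 ends → LAB20 and LAB19 overlap.
LAB21 starts after LAB20 ends, so nothing later overlaps LAB20 either.
LAB21 starts before LAB19 ends → LAB19 and LAB21 overlap.
LAB23 starts after LAB19 ends, so nothing later overlaps LAB19 either.
LAB23 starts after LAB21 ends, so nothing later overlaps LAB21 either.
LAB22 starts before LAB23 ends → LAB23 and LAB22 overlap.
LAB24 starts after LAB23 ends.
LAB24 starts after LAB22 ends.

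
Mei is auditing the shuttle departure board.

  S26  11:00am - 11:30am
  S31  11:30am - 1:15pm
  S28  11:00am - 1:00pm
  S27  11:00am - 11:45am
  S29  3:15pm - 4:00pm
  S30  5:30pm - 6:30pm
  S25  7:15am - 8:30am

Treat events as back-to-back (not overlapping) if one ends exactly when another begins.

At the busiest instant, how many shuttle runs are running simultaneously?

3

Sweep the timeline, counting +1 at each start and −1 at each end (ends before starts at a tie):
7:15am start S25 → 1
8:30am end S25 → 0
11:00am start S26 → 1
11:00am start S27 → 2
11:00am start S28 → 3
11:30am end S26 → 2
11:30am start S31 → 3
11:45am end S27 → 2
1:00pm end S28 → 1
1:15pm end S31 → 0
3:15pm start S29 → 1
4:00pm end S29 → 0
5:30pm start S30 → 1
6:30pm end S30 → 0
Peak is 3, at 11:00am (S26, S27, S28).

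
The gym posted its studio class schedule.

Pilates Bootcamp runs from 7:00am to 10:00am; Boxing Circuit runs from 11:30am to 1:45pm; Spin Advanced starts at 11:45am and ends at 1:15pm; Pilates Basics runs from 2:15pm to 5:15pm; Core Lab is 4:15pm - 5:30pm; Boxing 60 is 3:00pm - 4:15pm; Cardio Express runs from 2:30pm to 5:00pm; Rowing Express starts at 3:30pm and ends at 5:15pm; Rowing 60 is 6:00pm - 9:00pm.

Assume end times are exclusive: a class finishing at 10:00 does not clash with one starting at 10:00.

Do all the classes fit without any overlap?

Sorted by start: Pilates Bootcamp, Boxing Circuit, Spin Advanced, Pilates Basics, Cardio Express, Boxing 60, Rowing Express, Core Lab, Rowing 60.
Boxing Circuit starts after Pilates Bootcamp ends, so Pilates Bootcamp has no further overlaps.
Spin Advanced starts before Boxing Circuit ends → Boxing Circuit and Spin Advanced overlap.
That's a conflict, so the schedule is not conflict-free.

No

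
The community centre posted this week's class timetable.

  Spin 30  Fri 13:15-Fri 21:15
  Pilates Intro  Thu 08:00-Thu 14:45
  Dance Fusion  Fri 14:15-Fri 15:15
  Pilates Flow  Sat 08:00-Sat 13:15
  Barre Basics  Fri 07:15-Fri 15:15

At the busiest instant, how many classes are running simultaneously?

Walk through starts and ends in time order (an end at T is processed before a start at T):
Thu 08:00 start Pilates Intro → 1
Thu 14:45 end Pilates Intro → 0
Fri 07:15 start Barre Basics → 1
Fri 13:15 start Spin 30 → 2
Fri 14:15 start Dance Fusion → 3
Fri 15:15 end Barre Basics → 2
Fri 15:15 end Dance Fusion → 1
Fri 21:15 end Spin 30 → 0
Sat 08:00 start Pilates Flow → 1
Sat 13:15 end Pilates Flow → 0
Peak is 3, at Fri 14:15 (Barre Basics, Dance Fusion, Spin 30).

3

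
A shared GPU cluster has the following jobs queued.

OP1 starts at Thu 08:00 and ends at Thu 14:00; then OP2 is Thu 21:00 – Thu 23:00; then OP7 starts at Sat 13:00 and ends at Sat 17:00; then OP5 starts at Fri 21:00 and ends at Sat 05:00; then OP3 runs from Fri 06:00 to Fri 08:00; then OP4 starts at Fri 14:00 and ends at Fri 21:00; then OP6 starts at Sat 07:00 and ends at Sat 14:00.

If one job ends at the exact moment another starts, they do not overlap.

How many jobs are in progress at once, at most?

2

Sort all start/end points and keep a running count:
Thu 08:00 start OP1 → 1
Thu 14:00 end OP1 → 0
Thu 21:00 start OP2 → 1
Thu 23:00 end OP2 → 0
Fri 06:00 start OP3 → 1
Fri 08:00 end OP3 → 0
Fri 14:00 start OP4 → 1
Fri 21:00 end OP4 → 0
Fri 21:00 start OP5 → 1
Sat 05:00 end OP5 → 0
Sat 07:00 start OP6 → 1
Sat 13:00 start OP7 → 2
Sat 14:00 end OP6 → 1
Sat 17:00 end OP7 → 0
Peak is 2, at Sat 13:00 (OP6, OP7).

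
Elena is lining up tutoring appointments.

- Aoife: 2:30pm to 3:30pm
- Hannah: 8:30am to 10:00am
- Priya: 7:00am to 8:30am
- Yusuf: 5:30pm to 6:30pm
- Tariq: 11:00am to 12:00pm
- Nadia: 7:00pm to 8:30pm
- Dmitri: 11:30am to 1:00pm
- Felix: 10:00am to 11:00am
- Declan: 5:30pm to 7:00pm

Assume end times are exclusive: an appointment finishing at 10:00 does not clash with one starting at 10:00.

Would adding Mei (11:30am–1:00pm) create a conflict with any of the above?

Yes — it overlaps Dmitri, Tariq

Priya: ends 8:30am at or before Mei starts 11:30am → clear.
Hannah: ends 10:00am at or before Mei starts 11:30am → clear.
Felix: ends 11:00am at or before Mei starts 11:30am → clear.
Tariq: starts 11:00am before Mei ends 1:00pm, and ends 12:00pm after Mei starts 11:30am → overlap.
Dmitri: starts 11:30am before Mei ends 1:00pm, and ends 1:00pm after Mei starts 11:30am → overlap.
Aoife: starts 2:30pm at or after Mei ends 1:00pm → clear.
Yusuf: starts 5:30pm at or after Mei ends 1:00pm → clear.
Declan: starts 5:30pm at or after Mei ends 1:00pm → clear.
Nadia: starts 7:00pm at or after Mei ends 1:00pm → clear.
Mei overlaps Tariq, Dmitri.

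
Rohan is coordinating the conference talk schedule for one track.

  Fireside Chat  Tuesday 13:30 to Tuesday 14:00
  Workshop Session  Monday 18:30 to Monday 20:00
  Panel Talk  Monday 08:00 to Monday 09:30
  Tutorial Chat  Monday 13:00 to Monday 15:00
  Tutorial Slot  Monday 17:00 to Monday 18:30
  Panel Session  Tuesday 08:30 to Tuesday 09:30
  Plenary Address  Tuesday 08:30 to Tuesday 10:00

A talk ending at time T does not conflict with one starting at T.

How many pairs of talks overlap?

1

Two intervals overlap when each starts before the other ends.
Sorted by start: Panel Talk, Tutorial Chat, Tutorial Slot, Workshop Session, Panel Session, Plenary Address, Fireside Chat.
Tutorial Chat starts after Panel Talk ends, so Panel Talk has no further overlaps.
Tutorial Slot starts after Tutorial Chat ends, so Tutorial Chat has no further overlaps.
Workshop Session starts exactly when Tutorial Slot ends (back-to-back, no overlap), so Tutorial Slot has no further overlaps.
Panel Session starts after Workshop Session ends, so Workshop Session has no further overlaps.
Plenary Address starts before Panel Session ends → Panel Session and Plenary Address overlap.
Fireside Chat starts after Panel Session ends.
Fireside Chat starts after Plenary Address ends.
Overlapping pairs: Panel Session & Plenary Address — 1 in total.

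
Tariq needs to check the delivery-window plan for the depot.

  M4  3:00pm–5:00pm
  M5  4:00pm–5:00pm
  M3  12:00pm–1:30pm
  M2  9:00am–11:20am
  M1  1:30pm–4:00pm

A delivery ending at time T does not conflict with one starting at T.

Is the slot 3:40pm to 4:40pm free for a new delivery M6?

M2: ends 11:20am at or before M6 starts 3:40pm → clear.
M3: ends 1:30pm at or before M6 starts 3:40pm → clear.
M1: starts 1:30pm before M6 ends 4:40pm, and ends 4:00pm after M6 starts 3:40pm → overlap.
M4: starts 3:00pm before M6 ends 4:40pm, and ends 5:00pm after M6 starts 3:40pm → overlap.
M5: starts 4:00pm before M6 ends 4:40pm, and ends 5:00pm after M6 starts 3:40pm → overlap.
M6 overlaps M1, M4, M5.

No — it overlaps M1, M4, M5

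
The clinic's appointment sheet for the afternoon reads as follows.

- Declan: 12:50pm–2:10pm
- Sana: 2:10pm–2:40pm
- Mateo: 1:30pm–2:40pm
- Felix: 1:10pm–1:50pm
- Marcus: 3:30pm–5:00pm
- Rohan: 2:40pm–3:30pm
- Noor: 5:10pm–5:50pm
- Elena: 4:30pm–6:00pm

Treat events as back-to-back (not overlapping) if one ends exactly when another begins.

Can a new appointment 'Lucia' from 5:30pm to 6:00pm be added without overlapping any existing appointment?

No — it overlaps Elena, Noor

Declan: ends 2:10pm at or before Lucia starts 5:30pm → clear.
Felix: ends 1:50pm at or before Lucia starts 5:30pm → clear.
Mateo: ends 2:40pm at or before Lucia starts 5:30pm → clear.
Sana: ends 2:40pm at or before Lucia starts 5:30pm → clear.
Rohan: ends 3:30pm at or before Lucia starts 5:30pm → clear.
Marcus: ends 5:00pm at or before Lucia starts 5:30pm → clear.
Elena: starts 4:30pm before Lucia ends 6:00pm, and ends 6:00pm after Lucia starts 5:30pm → overlap.
Noor: starts 5:10pm before Lucia ends 6:00pm, and ends 5:50pm after Lucia starts 5:30pm → overlap.
Lucia overlaps Noor, Elena.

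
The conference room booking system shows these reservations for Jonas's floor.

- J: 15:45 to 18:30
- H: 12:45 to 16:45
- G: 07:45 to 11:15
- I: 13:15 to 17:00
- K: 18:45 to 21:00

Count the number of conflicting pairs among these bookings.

Two intervals overlap when each starts before the other ends.
Sorted by start: G, H, I, J, K.
H starts after G ends, so G has no further overlaps.
I starts before H ends → H and I overlap.
J starts before H ends → H and J overlap.
K starts after H ends.
J starts before I ends → I and J overlap.
K starts after I ends.
K starts after J ends.
Overlapping pairs: H & I, H & J, I & J — 3 in total.

3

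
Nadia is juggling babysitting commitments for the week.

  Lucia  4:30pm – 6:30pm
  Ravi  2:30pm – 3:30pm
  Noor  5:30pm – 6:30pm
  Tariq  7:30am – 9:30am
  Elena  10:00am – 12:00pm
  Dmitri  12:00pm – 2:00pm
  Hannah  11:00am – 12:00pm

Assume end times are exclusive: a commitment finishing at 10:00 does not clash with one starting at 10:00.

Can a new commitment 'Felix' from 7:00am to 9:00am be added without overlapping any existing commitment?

Tariq: starts 7:30am before Felix ends 9:00am, and ends 9:30am after Felix starts 7:00am → overlap.
Elena: starts 10:00am at or after Felix ends 9:00am → clear.
Hannah: starts 11:00am at or after Felix ends 9:00am → clear.
Dmitri: starts 12:00pm at or after Felix ends 9:00am → clear.
Ravi: starts 2:30pm at or after Felix ends 9:00am → clear.
Lucia: starts 4:30pm at or after Felix ends 9:00am → clear.
Noor: starts 5:30pm at or after Felix ends 9:00am → clear.
Felix overlaps Tariq.

No — it overlaps Tariq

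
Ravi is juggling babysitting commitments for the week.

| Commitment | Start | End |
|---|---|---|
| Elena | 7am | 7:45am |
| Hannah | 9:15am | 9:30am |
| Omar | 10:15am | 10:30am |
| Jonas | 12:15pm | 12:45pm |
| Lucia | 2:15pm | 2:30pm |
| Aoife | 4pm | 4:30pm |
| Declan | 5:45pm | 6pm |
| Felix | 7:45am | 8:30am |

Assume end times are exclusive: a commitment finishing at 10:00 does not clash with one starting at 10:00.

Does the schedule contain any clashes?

No

Two intervals overlap when each starts before the other ends.
Sorted by start: Elena, Felix, Hannah, Omar, Jonas, Lucia, Aoife, Declan.
Felix starts exactly when Elena ends (back-to-back, no overlap), so Elena has no further overlaps.
Hannah starts after Felix ends, so Felix has no further overlaps.
Omar starts after Hannah ends, so Hannah has no further overlaps.
Jonas starts after Omar ends, so Omar has no further overlaps.
Lucia starts after Jonas ends, so Jonas has no further overlaps.
Aoife starts after Lucia ends, so Lucia has no further overlaps.
Declan starts after Aoife ends.
Every pair is clear; the schedule has no overlaps.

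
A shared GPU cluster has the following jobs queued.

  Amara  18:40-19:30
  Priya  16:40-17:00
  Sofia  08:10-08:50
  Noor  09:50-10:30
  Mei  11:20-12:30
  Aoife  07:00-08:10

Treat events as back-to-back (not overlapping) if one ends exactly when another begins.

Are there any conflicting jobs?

Check each pair: they overlap iff neither finishes before the other starts.
Sorted by start: Aoife, Sofia, Noor, Mei, Priya, Amara.
Sofia starts exactly when Aoife ends (back-to-back, no overlap) — done with Aoife.
Noor starts after Sofia ends — done with Sofia.
Mei starts after Noor ends — done with Noor.
Priya starts after Mei ends — done with Mei.
Amara starts after Priya ends.
Every pair is clear; the schedule has no overlaps.

No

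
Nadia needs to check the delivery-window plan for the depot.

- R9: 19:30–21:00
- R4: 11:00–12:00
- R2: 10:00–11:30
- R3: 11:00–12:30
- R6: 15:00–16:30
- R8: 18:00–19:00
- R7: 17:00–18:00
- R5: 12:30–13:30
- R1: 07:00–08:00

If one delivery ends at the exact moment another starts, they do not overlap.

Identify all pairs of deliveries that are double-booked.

Sorted by start: R1, R2, R3, R4, R5, R6, R7, R8, R9.
R2 starts after R1 ends — done with R1.
R3 starts before R2 ends → R2 and R3 overlap.
R4 starts before R2 ends → R2 and R4 overlap.
R5 starts after R2 ends — done with R2.
R4 starts before R3 ends → R3 and R4 overlap.
R5 starts exactly when R3 ends (back-to-back, no overlap) — done with R3.
R5 starts after R4 ends — done with R4.
R6 starts after R5 ends — done with R5.
R7 starts after R6 ends — done with R6.
R8 starts exactly when R7 ends (back-to-back, no overlap) — done with R7.
R9 starts after R8 ends.

R2 & R3, R2 & R4, R3 & R4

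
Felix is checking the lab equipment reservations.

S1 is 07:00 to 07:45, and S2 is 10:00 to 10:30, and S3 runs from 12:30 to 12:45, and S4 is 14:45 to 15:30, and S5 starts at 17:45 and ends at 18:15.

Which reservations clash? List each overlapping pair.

Check each pair: they overlap iff neither finishes before the other starts.
Sorted by start: S1, S2, S3, S4, S5.
S2 starts after S1 ends; S1 is clear from here.
S3 starts after S2 ends; S2 is clear from here.
S4 starts after S3 ends; S3 is clear from here.
S5 starts after S4 ends.

none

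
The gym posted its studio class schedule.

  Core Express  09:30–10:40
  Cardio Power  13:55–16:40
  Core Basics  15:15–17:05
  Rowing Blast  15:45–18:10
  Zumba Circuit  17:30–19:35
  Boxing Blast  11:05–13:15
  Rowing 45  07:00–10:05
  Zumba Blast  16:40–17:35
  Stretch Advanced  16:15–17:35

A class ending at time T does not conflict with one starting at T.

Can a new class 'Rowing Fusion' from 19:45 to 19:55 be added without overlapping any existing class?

Rowing 45: ends 10:05 at or before Rowing Fusion starts 19:45 → clear.
Core Express: ends 10:40 at or before Rowing Fusion starts 19:45 → clear.
Boxing Blast: ends 13:15 at or before Rowing Fusion starts 19:45 → clear.
Cardio Power: ends 16:40 at or before Rowing Fusion starts 19:45 → clear.
Core Basics: ends 17:05 at or before Rowing Fusion starts 19:45 → clear.
Rowing Blast: ends 18:10 at or before Rowing Fusion starts 19:45 → clear.
Stretch Advanced: ends 17:35 at or before Rowing Fusion starts 19:45 → clear.
Zumba Blast: ends 17:35 at or before Rowing Fusion starts 19:45 → clear.
Zumba Circuit: ends 19:35 at or before Rowing Fusion starts 19:45 → clear.

Yes — the slot is free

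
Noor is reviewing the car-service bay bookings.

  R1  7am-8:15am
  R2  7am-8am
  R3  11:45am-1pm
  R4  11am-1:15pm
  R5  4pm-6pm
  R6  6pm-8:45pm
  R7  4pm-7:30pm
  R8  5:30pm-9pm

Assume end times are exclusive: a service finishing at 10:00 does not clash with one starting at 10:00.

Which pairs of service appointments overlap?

Sorted by start: R1, R2, R4, R3, R5, R7, R8, R6.
R2 starts before R1 ends → R1 and R2 overlap.
R4 starts after R1 ends; R1 is clear from here.
R4 starts after R2 ends; R2 is clear from here.
R3 starts before R4 ends → R4 and R3 overlap.
R5 starts after R4 ends; R4 is clear from here.
R5 starts after R3 ends; R3 is clear from here.
R7 starts before R5 ends → R5 and R7 overlap.
R8 starts before R5 ends → R5 and R8 overlap.
R6 starts exactly when R5 ends (back-to-back, no overlap).
R8 starts before R7 ends → R7 and R8 overlap.
R6 starts before R7 ends → R7 and R6 overlap.
R6 starts before R8 ends → R8 and R6 overlap.

R1 & R2, R3 & R4, R5 & R7, R5 & R8, R6 & R7, R6 & R8, R7 & R8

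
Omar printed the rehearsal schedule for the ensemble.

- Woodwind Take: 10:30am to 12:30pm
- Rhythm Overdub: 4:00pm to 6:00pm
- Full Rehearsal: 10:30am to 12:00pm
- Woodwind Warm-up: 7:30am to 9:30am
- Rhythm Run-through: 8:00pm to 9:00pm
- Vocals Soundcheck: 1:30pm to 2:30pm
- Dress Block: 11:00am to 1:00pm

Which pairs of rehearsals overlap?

Sorted by start: Woodwind Warm-up, Full Rehearsal, Woodwind Take, Dress Block, Vocals Soundcheck, Rhythm Overdub, Rhythm Run-through.
Full Rehearsal starts after Woodwind Warm-up ends, so nothing later overlaps Woodwind Warm-up either.
Woodwind Take starts before Full Rehearsal ends → Full Rehearsal and Woodwind Take overlap.
Dress Block starts before Full Rehearsal ends → Full Rehearsal and Dress Block overlap.
Vocals Soundcheck starts after Full Rehearsal ends, so nothing later overlaps Full Rehearsal either.
Dress Block starts before Woodwind Take ends → Woodwind Take and Dress Block overlap.
Vocals Soundcheck starts after Woodwind Take ends, so nothing later overlaps Woodwind Take either.
Vocals Soundcheck starts after Dress Block ends, so nothing later overlaps Dress Block either.
Rhythm Overdub starts after Vocals Soundcheck ends, so nothing later overlaps Vocals Soundcheck either.
Rhythm Run-through starts after Rhythm Overdub ends.

Dress Block & Full Rehearsal, Dress Block & Woodwind Take, Full Rehearsal & Woodwind Take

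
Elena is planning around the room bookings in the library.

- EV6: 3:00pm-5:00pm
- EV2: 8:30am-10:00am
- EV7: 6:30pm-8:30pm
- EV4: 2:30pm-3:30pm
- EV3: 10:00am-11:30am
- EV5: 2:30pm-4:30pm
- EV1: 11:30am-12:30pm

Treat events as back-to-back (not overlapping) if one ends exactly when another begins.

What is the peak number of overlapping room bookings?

3

Walk through starts and ends in time order (an end at T is processed before a start at T):
8:30am start EV2 → 1
10:00am end EV2 → 0
10:00am start EV3 → 1
11:30am end EV3 → 0
11:30am start EV1 → 1
12:30pm end EV1 → 0
2:30pm start EV4 → 1
2:30pm start EV5 → 2
3:00pm start EV6 → 3
3:30pm end EV4 → 2
4:30pm end EV5 → 1
5:00pm end EV6 → 0
6:30pm start EV7 → 1
8:30pm end EV7 → 0
Peak is 3, at 3:00pm (EV4, EV5, EV6).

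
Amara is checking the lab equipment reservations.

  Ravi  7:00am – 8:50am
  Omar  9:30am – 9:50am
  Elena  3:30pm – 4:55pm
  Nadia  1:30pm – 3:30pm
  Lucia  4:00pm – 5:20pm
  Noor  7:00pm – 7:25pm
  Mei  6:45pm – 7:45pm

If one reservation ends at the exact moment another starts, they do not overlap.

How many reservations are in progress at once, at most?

2

Walk through starts and ends in time order (an end at T is processed before a start at T):
7:00am start Ravi → 1
8:50am end Ravi → 0
9:30am start Omar → 1
9:50am end Omar → 0
1:30pm start Nadia → 1
3:30pm end Nadia → 0
3:30pm start Elena → 1
4:00pm start Lucia → 2
4:55pm end Elena → 1
5:20pm end Lucia → 0
6:45pm start Mei → 1
7:00pm start Noor → 2
7:25pm end Noor → 1
7:45pm end Mei → 0
Peak is 2, at 4:00pm (Elena, Lucia).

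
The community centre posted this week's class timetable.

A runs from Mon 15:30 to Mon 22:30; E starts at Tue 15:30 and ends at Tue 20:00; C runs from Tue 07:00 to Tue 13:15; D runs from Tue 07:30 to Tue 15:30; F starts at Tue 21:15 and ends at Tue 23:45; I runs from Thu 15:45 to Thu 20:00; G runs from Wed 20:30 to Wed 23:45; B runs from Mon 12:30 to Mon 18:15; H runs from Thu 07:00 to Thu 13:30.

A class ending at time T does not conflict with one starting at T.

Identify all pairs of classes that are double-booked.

A & B, C & D

Sorted by start: B, A, C, D, E, F, G, H, I.
A starts before B ends → B and A overlap.
C starts after B ends; B is clear from here.
C starts after A ends; A is clear from here.
D starts before C ends → C and D overlap.
E starts after C ends; C is clear from here.
E starts exactly when D ends (back-to-back, no overlap); D is clear from here.
F starts after E ends; E is clear from here.
G starts after F ends; F is clear from here.
H starts after G ends; G is clear from here.
I starts after H ends.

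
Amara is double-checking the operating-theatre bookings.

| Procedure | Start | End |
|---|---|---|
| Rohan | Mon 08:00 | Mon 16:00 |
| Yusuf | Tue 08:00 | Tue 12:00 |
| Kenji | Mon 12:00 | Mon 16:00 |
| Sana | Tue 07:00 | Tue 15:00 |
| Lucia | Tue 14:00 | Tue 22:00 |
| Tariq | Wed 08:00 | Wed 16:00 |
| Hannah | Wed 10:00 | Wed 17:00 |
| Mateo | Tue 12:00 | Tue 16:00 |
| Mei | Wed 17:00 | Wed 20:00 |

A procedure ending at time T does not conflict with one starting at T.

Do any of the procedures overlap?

Sorted by start: Rohan, Kenji, Sana, Yusuf, Mateo, Lucia, Tariq, Hannah, Mei.
Kenji starts before Rohan ends → Rohan and Kenji overlap.
That's a conflict, so the schedule is not conflict-free.

Yes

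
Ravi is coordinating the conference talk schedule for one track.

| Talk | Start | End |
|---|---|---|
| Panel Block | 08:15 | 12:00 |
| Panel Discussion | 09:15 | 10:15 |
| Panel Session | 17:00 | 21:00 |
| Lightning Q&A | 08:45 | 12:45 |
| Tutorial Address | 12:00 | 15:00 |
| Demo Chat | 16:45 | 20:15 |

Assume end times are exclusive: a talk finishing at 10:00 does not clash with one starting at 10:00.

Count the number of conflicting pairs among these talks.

5

Check each pair: they overlap iff neither finishes before the other starts.
Sorted by start: Panel Block, Lightning Q&A, Panel Discussion, Tutorial Address, Demo Chat, Panel Session.
Lightning Q&A starts before Panel Block ends → Panel Block and Lightning Q&A overlap.
Panel Discussion starts before Panel Block ends → Panel Block and Panel Discussion overlap.
Tutorial Address starts exactly when Panel Block ends (back-to-back, no overlap); Panel Block is clear from here.
Panel Discussion starts before Lightning Q&A ends → Lightning Q&A and Panel Discussion overlap.
Tutorial Address starts before Lightning Q&A ends → Lightning Q&A and Tutorial Address overlap.
Demo Chat starts after Lightning Q&A ends; Lightning Q&A is clear from here.
Tutorial Address starts after Panel Discussion ends; Panel Discussion is clear from here.
Demo Chat starts after Tutorial Address ends; Tutorial Address is clear from here.
Panel Session starts before Demo Chat ends → Demo Chat and Panel Session overlap.
Overlapping pairs: Demo Chat & Panel Session, Lightning Q&A & Panel Block, Lightning Q&A & Panel Discussion, Lightning Q&A & Tutorial Address, Panel Block & Panel Discussion — 5 in total.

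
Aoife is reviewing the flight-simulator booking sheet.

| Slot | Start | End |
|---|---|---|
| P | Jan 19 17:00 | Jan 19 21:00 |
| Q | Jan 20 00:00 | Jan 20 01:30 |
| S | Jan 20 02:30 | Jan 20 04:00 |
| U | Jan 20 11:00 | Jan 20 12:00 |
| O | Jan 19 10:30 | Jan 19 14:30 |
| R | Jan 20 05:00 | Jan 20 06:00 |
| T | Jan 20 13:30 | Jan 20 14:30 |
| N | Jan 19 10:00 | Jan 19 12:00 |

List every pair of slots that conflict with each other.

Two intervals overlap when each starts before the other ends.
Sorted by start: N, O, P, Q, S, R, U, T.
O starts before N ends → N and O overlap.
P starts after N ends, so N has no further overlaps.
P starts after O ends, so O has no further overlaps.
Q starts after P ends, so P has no further overlaps.
S starts after Q ends, so Q has no further overlaps.
R starts after S ends, so S has no further overlaps.
U starts after R ends, so R has no further overlaps.
T starts after U ends.

N & O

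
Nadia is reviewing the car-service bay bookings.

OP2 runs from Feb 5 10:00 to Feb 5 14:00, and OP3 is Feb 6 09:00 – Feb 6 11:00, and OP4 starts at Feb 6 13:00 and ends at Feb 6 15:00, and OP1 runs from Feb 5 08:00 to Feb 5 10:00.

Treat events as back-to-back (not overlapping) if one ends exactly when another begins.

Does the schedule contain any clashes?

Sorted by start: OP1, OP2, OP3, OP4.
OP2 starts exactly when OP1 ends (back-to-back, no overlap) — done with OP1.
OP3 starts after OP2 ends — done with OP2.
OP4 starts after OP3 ends.
Every pair is clear; the schedule has no overlaps.

No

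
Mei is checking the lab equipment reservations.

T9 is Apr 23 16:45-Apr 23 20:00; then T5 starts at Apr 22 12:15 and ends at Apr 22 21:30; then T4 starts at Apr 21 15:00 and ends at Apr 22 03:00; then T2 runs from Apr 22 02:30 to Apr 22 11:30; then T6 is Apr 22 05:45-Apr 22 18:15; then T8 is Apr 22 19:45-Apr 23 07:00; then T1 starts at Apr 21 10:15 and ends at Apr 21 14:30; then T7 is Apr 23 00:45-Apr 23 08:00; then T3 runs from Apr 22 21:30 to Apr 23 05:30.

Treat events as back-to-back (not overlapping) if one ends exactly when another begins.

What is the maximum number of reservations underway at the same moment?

Sort all start/end points and keep a running count:
Apr 21 10:15 start T1 → 1
Apr 21 14:30 end T1 → 0
Apr 21 15:00 start T4 → 1
Apr 22 02:30 start T2 → 2
Apr 22 03:00 end T4 → 1
Apr 22 05:45 start T6 → 2
Apr 22 11:30 end T2 → 1
Apr 22 12:15 start T5 → 2
Apr 22 18:15 end T6 → 1
Apr 22 19:45 start T8 → 2
Apr 22 21:30 end T5 → 1
Apr 22 21:30 start T3 → 2
Apr 23 00:45 start T7 → 3
Apr 23 05:30 end T3 → 2
Apr 23 07:00 end T8 → 1
Apr 23 08:00 end T7 → 0
Apr 23 16:45 start T9 → 1
Apr 23 20:00 end T9 → 0
Peak is 3, at Apr 23 00:45 (T3, T7, T8).

3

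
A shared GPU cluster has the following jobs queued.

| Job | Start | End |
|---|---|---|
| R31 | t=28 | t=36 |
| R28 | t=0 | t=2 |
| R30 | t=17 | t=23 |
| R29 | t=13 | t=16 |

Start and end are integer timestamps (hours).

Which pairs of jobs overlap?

Check each pair: they overlap iff neither finishes before the other starts.
Sorted by start: R28, R29, R30, R31.
R29 starts after R28 ends; R28 is clear from here.
R30 starts after R29 ends; R29 is clear from here.
R31 starts after R30 ends.

no overlapping pairs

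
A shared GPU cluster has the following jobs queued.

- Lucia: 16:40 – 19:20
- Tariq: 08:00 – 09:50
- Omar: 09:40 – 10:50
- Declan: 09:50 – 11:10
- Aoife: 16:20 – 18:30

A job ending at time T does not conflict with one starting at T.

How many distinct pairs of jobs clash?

3

Sorted by start: Tariq, Omar, Declan, Aoife, Lucia.
Omar starts before Tariq ends → Tariq and Omar overlap.
Declan starts exactly when Tariq ends (back-to-back, no overlap) — done with Tariq.
Declan starts before Omar ends → Omar and Declan overlap.
Aoife starts after Omar ends — done with Omar.
Aoife starts after Declan ends — done with Declan.
Lucia starts before Aoife ends → Aoife and Lucia overlap.
Overlapping pairs: Aoife & Lucia, Declan & Omar, Omar & Tariq — 3 in total.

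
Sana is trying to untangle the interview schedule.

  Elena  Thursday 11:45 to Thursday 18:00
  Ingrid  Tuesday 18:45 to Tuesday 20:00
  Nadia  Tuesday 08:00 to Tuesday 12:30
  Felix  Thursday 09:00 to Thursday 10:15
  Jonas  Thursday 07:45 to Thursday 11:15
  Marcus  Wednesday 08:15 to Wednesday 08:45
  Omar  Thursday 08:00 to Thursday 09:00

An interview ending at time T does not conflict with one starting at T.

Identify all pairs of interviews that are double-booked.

Felix & Jonas, Jonas & Omar

Check each pair: they overlap iff neither finishes before the other starts.
Sorted by start: Nadia, Ingrid, Marcus, Jonas, Omar, Felix, Elena.
Ingrid starts after Nadia ends — done with Nadia.
Marcus starts after Ingrid ends — done with Ingrid.
Jonas starts after Marcus ends — done with Marcus.
Omar starts before Jonas ends → Jonas and Omar overlap.
Felix starts before Jonas ends → Jonas and Felix overlap.
Elena starts after Jonas ends.
Felix starts exactly when Omar ends (back-to-back, no overlap) — done with Omar.
Elena starts after Felix ends.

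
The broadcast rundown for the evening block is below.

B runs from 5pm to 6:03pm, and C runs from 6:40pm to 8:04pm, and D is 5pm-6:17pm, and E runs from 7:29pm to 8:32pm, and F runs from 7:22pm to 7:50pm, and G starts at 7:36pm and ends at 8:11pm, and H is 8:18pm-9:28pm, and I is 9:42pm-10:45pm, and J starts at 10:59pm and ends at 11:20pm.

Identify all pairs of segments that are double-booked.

Sorted by start: B, D, C, F, E, G, H, I, J.
D starts before B ends → B and D overlap.
C starts after B ends; B is clear from here.
C starts after D ends; D is clear from here.
F starts before C ends → C and F overlap.
E starts before C ends → C and E overlap.
G starts before C ends → C and G overlap.
H starts after C ends; C is clear from here.
E starts before F ends → F and E overlap.
G starts before F ends → F and G overlap.
H starts after F ends; F is clear from here.
G starts before E ends → E and G overlap.
H starts before E ends → E and H overlap.
I starts after E ends; E is clear from here.
H starts after G ends; G is clear from here.
I starts after H ends; H is clear from here.
J starts after I ends.

B & D, C & E, C & F, C & G, E & F, E & G, E & H, F & G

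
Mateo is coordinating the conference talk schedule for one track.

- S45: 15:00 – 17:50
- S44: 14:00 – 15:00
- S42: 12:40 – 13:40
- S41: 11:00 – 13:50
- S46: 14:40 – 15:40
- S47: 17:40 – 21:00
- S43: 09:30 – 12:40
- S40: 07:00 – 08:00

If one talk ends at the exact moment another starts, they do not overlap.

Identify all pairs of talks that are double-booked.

S41 & S42, S41 & S43, S44 & S46, S45 & S46, S45 & S47

Sorted by start: S40, S43, S41, S42, S44, S46, S45, S47.
S43 starts after S40 ends, so S40 has no further overlaps.
S41 starts before S43 ends → S43 and S41 overlap.
S42 starts exactly when S43 ends (back-to-back, no overlap), so S43 has no further overlaps.
S42 starts before S41 ends → S41 and S42 overlap.
S44 starts after S41 ends, so S41 has no further overlaps.
S44 starts after S42 ends, so S42 has no further overlaps.
S46 starts before S44 ends → S44 and S46 overlap.
S45 starts exactly when S44 ends (back-to-back, no overlap), so S44 has no further overlaps.
S45 starts before S46 ends → S46 and S45 overlap.
S47 starts after S46 ends.
S47 starts before S45 ends → S45 and S47 overlap.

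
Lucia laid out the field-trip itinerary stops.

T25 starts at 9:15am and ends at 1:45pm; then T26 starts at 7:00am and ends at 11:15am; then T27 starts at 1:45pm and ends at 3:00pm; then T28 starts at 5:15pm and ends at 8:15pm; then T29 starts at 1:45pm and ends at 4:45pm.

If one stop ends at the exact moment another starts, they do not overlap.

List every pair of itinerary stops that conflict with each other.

T25 & T26, T27 & T29

Sorted by start: T26, T25, T27, T29, T28.
T25 starts before T26 ends → T26 and T25 overlap.
T27 starts after T26 ends; T26 is clear from here.
T27 starts exactly when T25 ends (back-to-back, no overlap); T25 is clear from here.
T29 starts before T27 ends → T27 and T29 overlap.
T28 starts after T27 ends.
T28 starts after T29 ends.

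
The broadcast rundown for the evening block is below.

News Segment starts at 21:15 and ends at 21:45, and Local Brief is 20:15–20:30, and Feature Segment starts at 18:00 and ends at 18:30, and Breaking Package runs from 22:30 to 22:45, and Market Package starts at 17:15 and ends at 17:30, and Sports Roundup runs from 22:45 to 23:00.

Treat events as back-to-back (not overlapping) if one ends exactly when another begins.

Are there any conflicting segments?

Two intervals overlap when each starts before the other ends.
Sorted by start: Market Package, Feature Segment, Local Brief, News Segment, Breaking Package, Sports Roundup.
Feature Segment starts after Market Package ends; Market Package is clear from here.
Local Brief starts after Feature Segment ends; Feature Segment is clear from here.
News Segment starts after Local Brief ends; Local Brief is clear from here.
Breaking Package starts after News Segment ends; News Segment is clear from here.
Sports Roundup starts exactly when Breaking Package ends (back-to-back, no overlap).
Every pair is clear; the schedule has no overlaps.

No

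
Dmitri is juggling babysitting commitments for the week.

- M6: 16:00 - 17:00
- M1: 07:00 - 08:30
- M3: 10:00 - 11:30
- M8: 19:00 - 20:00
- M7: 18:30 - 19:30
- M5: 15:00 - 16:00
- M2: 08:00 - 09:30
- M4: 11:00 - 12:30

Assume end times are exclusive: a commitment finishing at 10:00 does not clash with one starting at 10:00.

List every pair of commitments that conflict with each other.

Check each pair: they overlap iff neither finishes before the other starts.
Sorted by start: M1, M2, M3, M4, M5, M6, M7, M8.
M2 starts before M1 ends → M1 and M2 overlap.
M3 starts after M1 ends — done with M1.
M3 starts after M2 ends — done with M2.
M4 starts before M3 ends → M3 and M4 overlap.
M5 starts after M3 ends — done with M3.
M5 starts after M4 ends — done with M4.
M6 starts exactly when M5 ends (back-to-back, no overlap) — done with M5.
M7 starts after M6 ends — done with M6.
M8 starts before M7 ends → M7 and M8 overlap.

M1 & M2, M3 & M4, M7 & M8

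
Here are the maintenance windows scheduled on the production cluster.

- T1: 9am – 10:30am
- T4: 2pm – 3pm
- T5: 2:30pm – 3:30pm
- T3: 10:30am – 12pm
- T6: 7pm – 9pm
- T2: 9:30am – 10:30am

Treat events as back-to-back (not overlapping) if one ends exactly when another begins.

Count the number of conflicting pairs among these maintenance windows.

Sorted by start: T1, T2, T3, T4, T5, T6.
T2 starts before T1 ends → T1 and T2 overlap.
T3 starts exactly when T1 ends (back-to-back, no overlap); T1 is clear from here.
T3 starts exactly when T2 ends (back-to-back, no overlap); T2 is clear from here.
T4 starts after T3 ends; T3 is clear from here.
T5 starts before T4 ends → T4 and T5 overlap.
T6 starts after T4 ends.
T6 starts after T5 ends.
Overlapping pairs: T1 & T2, T4 & T5 — 2 in total.

2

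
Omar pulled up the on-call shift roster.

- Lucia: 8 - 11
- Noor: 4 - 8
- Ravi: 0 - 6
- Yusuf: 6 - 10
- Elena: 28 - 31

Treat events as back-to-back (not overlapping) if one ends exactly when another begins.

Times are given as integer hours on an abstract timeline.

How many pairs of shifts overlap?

3

Two intervals overlap when each starts before the other ends.
Sorted by start: Ravi, Noor, Yusuf, Lucia, Elena.
Noor starts before Ravi ends → Ravi and Noor overlap.
Yusuf starts exactly when Ravi ends (back-to-back, no overlap) — done with Ravi.
Yusuf starts before Noor ends → Noor and Yusuf overlap.
Lucia starts exactly when Noor ends (back-to-back, no overlap) — done with Noor.
Lucia starts before Yusuf ends → Yusuf and Lucia overlap.
Elena starts after Yusuf ends.
Elena starts after Lucia ends.
Overlapping pairs: Lucia & Yusuf, Noor & Ravi, Noor & Yusuf — 3 in total.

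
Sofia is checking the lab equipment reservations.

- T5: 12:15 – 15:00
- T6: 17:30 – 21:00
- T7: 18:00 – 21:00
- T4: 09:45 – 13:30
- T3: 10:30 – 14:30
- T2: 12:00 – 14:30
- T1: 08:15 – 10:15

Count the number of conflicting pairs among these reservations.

Two intervals overlap when each starts before the other ends.
Sorted by start: T1, T4, T3, T2, T5, T6, T7.
T4 starts before T1 ends → T1 and T4 overlap.
T3 starts after T1 ends; T1 is clear from here.
T3 starts before T4 ends → T4 and T3 overlap.
T2 starts before T4 ends → T4 and T2 overlap.
T5 starts before T4 ends → T4 and T5 overlap.
T6 starts after T4 ends; T4 is clear from here.
T2 starts before T3 ends → T3 and T2 overlap.
T5 starts before T3 ends → T3 and T5 overlap.
T6 starts after T3 ends; T3 is clear from here.
T5 starts before T2 ends → T2 and T5 overlap.
T6 starts after T2 ends; T2 is clear from here.
T6 starts after T5 ends; T5 is clear from here.
T7 starts before T6 ends → T6 and T7 overlap.
Overlapping pairs: T1 & T4, T2 & T3, T2 & T4, T2 & T5, T3 & T4, T3 & T5, T4 & T5, T6 & T7 — 8 in total.

8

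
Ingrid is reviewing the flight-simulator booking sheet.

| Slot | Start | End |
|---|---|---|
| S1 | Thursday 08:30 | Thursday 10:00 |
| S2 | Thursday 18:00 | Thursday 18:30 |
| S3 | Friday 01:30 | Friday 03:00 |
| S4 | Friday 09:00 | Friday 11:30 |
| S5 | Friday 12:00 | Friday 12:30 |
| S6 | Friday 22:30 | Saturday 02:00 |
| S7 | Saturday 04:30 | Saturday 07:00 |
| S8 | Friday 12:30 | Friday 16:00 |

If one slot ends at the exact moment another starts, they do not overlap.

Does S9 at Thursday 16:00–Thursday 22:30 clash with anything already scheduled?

S1: ends Thursday 10:00 at or before S9 starts Thursday 16:00 → clear.
S2: starts Thursday 18:00 before S9 ends Thursday 22:30, and ends Thursday 18:30 after S9 starts Thursday 16:00 → overlap.
S3: starts Friday 01:30 at or after S9 ends Thursday 22:30 → clear.
S4: starts Friday 09:00 at or after S9 ends Thursday 22:30 → clear.
S5: starts Friday 12:00 at or after S9 ends Thursday 22:30 → clear.
S8: starts Friday 12:30 at or after S9 ends Thursday 22:30 → clear.
S6: starts Friday 22:30 at or after S9 ends Thursday 22:30 → clear.
S7: starts Saturday 04:30 at or after S9 ends Thursday 22:30 → clear.
S9 overlaps S2.

Yes — it overlaps S2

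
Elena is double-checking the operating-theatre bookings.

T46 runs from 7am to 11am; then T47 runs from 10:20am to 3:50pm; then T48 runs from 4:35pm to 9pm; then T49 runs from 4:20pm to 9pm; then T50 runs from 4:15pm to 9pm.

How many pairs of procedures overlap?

4

Sorted by start: T46, T47, T50, T49, T48.
T47 starts before T46 ends → T46 and T47 overlap.
T50 starts after T46 ends; T46 is clear from here.
T50 starts after T47 ends; T47 is clear from here.
T49 starts before T50 ends → T50 and T49 overlap.
T48 starts before T50 ends → T50 and T48 overlap.
T48 starts before T49 ends → T49 and T48 overlap.
Overlapping pairs: T46 & T47, T48 & T49, T48 & T50, T49 & T50 — 4 in total.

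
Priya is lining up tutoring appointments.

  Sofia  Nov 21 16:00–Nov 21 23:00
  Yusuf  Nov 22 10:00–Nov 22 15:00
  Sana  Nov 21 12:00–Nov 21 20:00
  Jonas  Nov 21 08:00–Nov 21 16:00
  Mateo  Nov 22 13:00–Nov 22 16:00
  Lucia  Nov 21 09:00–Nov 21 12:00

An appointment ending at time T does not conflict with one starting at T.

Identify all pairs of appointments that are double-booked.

Jonas & Lucia, Jonas & Sana, Mateo & Yusuf, Sana & Sofia

Two intervals overlap when each starts before the other ends.
Sorted by start: Jonas, Lucia, Sana, Sofia, Yusuf, Mateo.
Lucia starts before Jonas ends → Jonas and Lucia overlap.
Sana starts before Jonas ends → Jonas and Sana overlap.
Sofia starts exactly when Jonas ends (back-to-back, no overlap); Jonas is clear from here.
Sana starts exactly when Lucia ends (back-to-back, no overlap); Lucia is clear from here.
Sofia starts before Sana ends → Sana and Sofia overlap.
Yusuf starts after Sana ends; Sana is clear from here.
Yusuf starts after Sofia ends; Sofia is clear from here.
Mateo starts before Yusuf ends → Yusuf and Mateo overlap.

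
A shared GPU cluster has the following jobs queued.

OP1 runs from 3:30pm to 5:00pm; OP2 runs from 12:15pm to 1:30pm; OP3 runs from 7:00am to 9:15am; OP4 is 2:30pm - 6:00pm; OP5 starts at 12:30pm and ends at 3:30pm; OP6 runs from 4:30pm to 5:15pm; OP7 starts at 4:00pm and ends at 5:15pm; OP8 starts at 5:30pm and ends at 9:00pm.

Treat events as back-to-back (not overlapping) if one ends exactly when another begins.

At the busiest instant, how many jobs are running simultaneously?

4

Sort all start/end points and keep a running count:
7:00am start OP3 → 1
9:15am end OP3 → 0
12:15pm start OP2 → 1
12:30pm start OP5 → 2
1:30pm end OP2 → 1
2:30pm start OP4 → 2
3:30pm end OP5 → 1
3:30pm start OP1 → 2
4:00pm start OP7 → 3
4:30pm start OP6 → 4
5:00pm end OP1 → 3
5:15pm end OP6 → 2
5:15pm end OP7 → 1
5:30pm start OP8 → 2
6:00pm end OP4 → 1
9:00pm end OP8 → 0
Peak is 4, at 4:30pm (OP1, OP4, OP6, OP7).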